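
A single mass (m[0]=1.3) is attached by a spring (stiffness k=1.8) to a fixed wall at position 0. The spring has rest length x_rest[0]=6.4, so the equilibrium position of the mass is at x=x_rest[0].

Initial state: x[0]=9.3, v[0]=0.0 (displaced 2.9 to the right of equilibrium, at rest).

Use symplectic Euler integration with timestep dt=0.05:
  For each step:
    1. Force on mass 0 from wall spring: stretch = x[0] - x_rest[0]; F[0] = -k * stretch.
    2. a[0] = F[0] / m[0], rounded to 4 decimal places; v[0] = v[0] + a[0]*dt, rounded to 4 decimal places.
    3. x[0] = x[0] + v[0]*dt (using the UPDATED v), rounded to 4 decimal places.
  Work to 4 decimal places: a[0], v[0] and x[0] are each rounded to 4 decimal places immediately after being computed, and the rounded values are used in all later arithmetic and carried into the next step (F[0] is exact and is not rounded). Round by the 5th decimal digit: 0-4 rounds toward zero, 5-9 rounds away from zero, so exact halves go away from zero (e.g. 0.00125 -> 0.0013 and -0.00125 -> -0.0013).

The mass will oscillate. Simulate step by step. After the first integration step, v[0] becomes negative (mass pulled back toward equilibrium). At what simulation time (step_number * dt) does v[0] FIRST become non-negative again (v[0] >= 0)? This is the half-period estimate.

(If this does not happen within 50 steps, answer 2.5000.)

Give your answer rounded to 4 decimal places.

Answer: 2.5000

Derivation:
Step 0: x=[9.3000] v=[0.0000]
Step 1: x=[9.2900] v=[-0.2008]
Step 2: x=[9.2700] v=[-0.4009]
Step 3: x=[9.2400] v=[-0.5996]
Step 4: x=[9.2002] v=[-0.7962]
Step 5: x=[9.1507] v=[-0.9901]
Step 6: x=[9.0917] v=[-1.1805]
Step 7: x=[9.0234] v=[-1.3669]
Step 8: x=[8.9460] v=[-1.5485]
Step 9: x=[8.8598] v=[-1.7248]
Step 10: x=[8.7650] v=[-1.8951]
Step 11: x=[8.6621] v=[-2.0588]
Step 12: x=[8.5513] v=[-2.2154]
Step 13: x=[8.4331] v=[-2.3643]
Step 14: x=[8.3078] v=[-2.5051]
Step 15: x=[8.1759] v=[-2.6372]
Step 16: x=[8.0379] v=[-2.7601]
Step 17: x=[7.8942] v=[-2.8735]
Step 18: x=[7.7454] v=[-2.9769]
Step 19: x=[7.5919] v=[-3.0700]
Step 20: x=[7.4343] v=[-3.1525]
Step 21: x=[7.2731] v=[-3.2241]
Step 22: x=[7.1089] v=[-3.2845]
Step 23: x=[6.9422] v=[-3.3336]
Step 24: x=[6.7736] v=[-3.3711]
Step 25: x=[6.6038] v=[-3.3970]
Step 26: x=[6.4332] v=[-3.4111]
Step 27: x=[6.2625] v=[-3.4134]
Step 28: x=[6.0923] v=[-3.4039]
Step 29: x=[5.9232] v=[-3.3826]
Step 30: x=[5.7557] v=[-3.3496]
Step 31: x=[5.5905] v=[-3.3050]
Step 32: x=[5.4281] v=[-3.2490]
Step 33: x=[5.2690] v=[-3.1817]
Step 34: x=[5.1138] v=[-3.1034]
Step 35: x=[4.9631] v=[-3.0144]
Step 36: x=[4.8174] v=[-2.9149]
Step 37: x=[4.6771] v=[-2.8053]
Step 38: x=[4.5428] v=[-2.6860]
Step 39: x=[4.4149] v=[-2.5574]
Step 40: x=[4.2939] v=[-2.4200]
Step 41: x=[4.1802] v=[-2.2742]
Step 42: x=[4.0742] v=[-2.1205]
Step 43: x=[3.9762] v=[-1.9595]
Step 44: x=[3.8866] v=[-1.7917]
Step 45: x=[3.8057] v=[-1.6177]
Step 46: x=[3.7338] v=[-1.4381]
Step 47: x=[3.6711] v=[-1.2535]
Step 48: x=[3.6179] v=[-1.0646]
Step 49: x=[3.5743] v=[-0.8720]
Step 50: x=[3.5405] v=[-0.6764]
v[0] did not become non-negative within 50 steps; using fallback time=2.5000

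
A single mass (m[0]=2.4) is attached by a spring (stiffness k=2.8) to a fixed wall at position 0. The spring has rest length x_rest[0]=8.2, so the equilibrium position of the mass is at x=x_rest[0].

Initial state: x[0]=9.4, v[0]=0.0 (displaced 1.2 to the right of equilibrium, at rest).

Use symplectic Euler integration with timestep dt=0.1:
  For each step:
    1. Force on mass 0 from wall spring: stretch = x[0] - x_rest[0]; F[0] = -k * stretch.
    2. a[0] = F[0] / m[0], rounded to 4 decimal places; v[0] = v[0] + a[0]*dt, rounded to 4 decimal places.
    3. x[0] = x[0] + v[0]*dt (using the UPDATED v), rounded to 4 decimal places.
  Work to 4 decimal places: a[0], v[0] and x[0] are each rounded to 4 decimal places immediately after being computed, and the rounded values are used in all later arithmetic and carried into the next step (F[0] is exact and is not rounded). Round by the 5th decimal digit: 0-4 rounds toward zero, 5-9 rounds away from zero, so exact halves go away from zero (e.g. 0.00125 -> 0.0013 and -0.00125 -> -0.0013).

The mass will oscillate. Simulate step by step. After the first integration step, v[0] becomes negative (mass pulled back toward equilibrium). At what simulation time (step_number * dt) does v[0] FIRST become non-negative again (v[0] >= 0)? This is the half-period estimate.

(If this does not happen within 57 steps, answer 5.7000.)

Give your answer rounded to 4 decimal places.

Step 0: x=[9.4000] v=[0.0000]
Step 1: x=[9.3860] v=[-0.1400]
Step 2: x=[9.3582] v=[-0.2784]
Step 3: x=[9.3169] v=[-0.4135]
Step 4: x=[9.2625] v=[-0.5438]
Step 5: x=[9.1957] v=[-0.6678]
Step 6: x=[9.1173] v=[-0.7840]
Step 7: x=[9.0282] v=[-0.8910]
Step 8: x=[8.9294] v=[-0.9876]
Step 9: x=[8.8221] v=[-1.0727]
Step 10: x=[8.7076] v=[-1.1453]
Step 11: x=[8.5872] v=[-1.2045]
Step 12: x=[8.4622] v=[-1.2497]
Step 13: x=[8.3342] v=[-1.2803]
Step 14: x=[8.2046] v=[-1.2960]
Step 15: x=[8.0750] v=[-1.2965]
Step 16: x=[7.9468] v=[-1.2819]
Step 17: x=[7.8216] v=[-1.2524]
Step 18: x=[7.7008] v=[-1.2083]
Step 19: x=[7.5858] v=[-1.1501]
Step 20: x=[7.4780] v=[-1.0784]
Step 21: x=[7.3786] v=[-0.9942]
Step 22: x=[7.2888] v=[-0.8984]
Step 23: x=[7.2096] v=[-0.7921]
Step 24: x=[7.1419] v=[-0.6766]
Step 25: x=[7.0866] v=[-0.5532]
Step 26: x=[7.0443] v=[-0.4233]
Step 27: x=[7.0155] v=[-0.2885]
Step 28: x=[7.0005] v=[-0.1503]
Step 29: x=[6.9995] v=[-0.0104]
Step 30: x=[7.0125] v=[0.1297]
First v>=0 after going negative at step 30, time=3.0000

Answer: 3.0000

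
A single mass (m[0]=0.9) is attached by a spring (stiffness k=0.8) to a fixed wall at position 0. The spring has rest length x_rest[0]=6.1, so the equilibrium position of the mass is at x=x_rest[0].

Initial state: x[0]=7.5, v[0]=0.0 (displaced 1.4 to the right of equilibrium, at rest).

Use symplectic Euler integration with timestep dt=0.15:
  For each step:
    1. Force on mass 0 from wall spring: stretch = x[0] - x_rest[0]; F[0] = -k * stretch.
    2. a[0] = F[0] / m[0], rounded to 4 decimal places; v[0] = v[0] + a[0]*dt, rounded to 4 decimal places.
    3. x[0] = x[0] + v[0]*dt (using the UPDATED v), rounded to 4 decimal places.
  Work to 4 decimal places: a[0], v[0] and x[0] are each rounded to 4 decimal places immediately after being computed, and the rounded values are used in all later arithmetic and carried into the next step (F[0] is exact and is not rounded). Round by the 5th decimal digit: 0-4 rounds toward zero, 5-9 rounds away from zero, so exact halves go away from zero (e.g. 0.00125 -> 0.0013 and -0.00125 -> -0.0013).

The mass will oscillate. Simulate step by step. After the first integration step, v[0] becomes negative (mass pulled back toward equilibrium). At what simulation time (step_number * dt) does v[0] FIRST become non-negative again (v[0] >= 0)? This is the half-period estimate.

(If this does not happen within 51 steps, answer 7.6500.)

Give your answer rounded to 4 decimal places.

Step 0: x=[7.5000] v=[0.0000]
Step 1: x=[7.4720] v=[-0.1867]
Step 2: x=[7.4166] v=[-0.3696]
Step 3: x=[7.3348] v=[-0.5451]
Step 4: x=[7.2283] v=[-0.7097]
Step 5: x=[7.0993] v=[-0.8601]
Step 6: x=[6.9503] v=[-0.9933]
Step 7: x=[6.7843] v=[-1.1067]
Step 8: x=[6.6046] v=[-1.1979]
Step 9: x=[6.4148] v=[-1.2652]
Step 10: x=[6.2187] v=[-1.3072]
Step 11: x=[6.0203] v=[-1.3230]
Step 12: x=[5.8234] v=[-1.3124]
Step 13: x=[5.6321] v=[-1.2755]
Step 14: x=[5.4501] v=[-1.2131]
Step 15: x=[5.2811] v=[-1.1264]
Step 16: x=[5.1285] v=[-1.0172]
Step 17: x=[4.9953] v=[-0.8877]
Step 18: x=[4.8842] v=[-0.7404]
Step 19: x=[4.7975] v=[-0.5783]
Step 20: x=[4.7368] v=[-0.4046]
Step 21: x=[4.7034] v=[-0.2228]
Step 22: x=[4.6979] v=[-0.0366]
Step 23: x=[4.7204] v=[0.1503]
First v>=0 after going negative at step 23, time=3.4500

Answer: 3.4500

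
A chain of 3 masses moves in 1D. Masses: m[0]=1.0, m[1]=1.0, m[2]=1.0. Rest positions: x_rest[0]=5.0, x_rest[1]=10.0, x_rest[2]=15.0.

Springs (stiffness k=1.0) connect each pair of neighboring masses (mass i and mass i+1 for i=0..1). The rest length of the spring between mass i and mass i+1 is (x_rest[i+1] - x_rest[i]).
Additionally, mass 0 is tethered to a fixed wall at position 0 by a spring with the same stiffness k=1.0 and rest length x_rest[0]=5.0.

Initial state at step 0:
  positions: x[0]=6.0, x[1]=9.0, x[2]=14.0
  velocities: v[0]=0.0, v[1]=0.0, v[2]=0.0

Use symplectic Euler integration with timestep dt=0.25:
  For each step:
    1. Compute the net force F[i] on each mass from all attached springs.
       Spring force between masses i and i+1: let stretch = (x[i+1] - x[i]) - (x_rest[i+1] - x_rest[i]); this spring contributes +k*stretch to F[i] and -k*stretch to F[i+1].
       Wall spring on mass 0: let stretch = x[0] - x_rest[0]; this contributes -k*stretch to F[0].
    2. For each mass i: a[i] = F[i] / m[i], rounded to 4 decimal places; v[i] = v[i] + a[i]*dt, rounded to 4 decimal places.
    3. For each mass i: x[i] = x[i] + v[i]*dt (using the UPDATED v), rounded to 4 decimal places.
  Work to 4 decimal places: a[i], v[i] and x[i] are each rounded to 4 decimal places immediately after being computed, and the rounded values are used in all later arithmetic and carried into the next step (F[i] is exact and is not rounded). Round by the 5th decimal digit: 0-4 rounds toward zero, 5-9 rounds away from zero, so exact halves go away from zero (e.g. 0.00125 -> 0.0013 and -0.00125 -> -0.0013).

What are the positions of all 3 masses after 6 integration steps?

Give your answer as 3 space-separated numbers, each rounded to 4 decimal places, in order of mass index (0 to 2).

Answer: 3.8242 10.1510 14.3840

Derivation:
Step 0: x=[6.0000 9.0000 14.0000] v=[0.0000 0.0000 0.0000]
Step 1: x=[5.8125 9.1250 14.0000] v=[-0.7500 0.5000 0.0000]
Step 2: x=[5.4688 9.3477 14.0078] v=[-1.3750 0.8906 0.0313]
Step 3: x=[5.0257 9.6192 14.0369] v=[-1.7725 1.0859 0.1163]
Step 4: x=[4.5556 9.8797 14.1024] v=[-1.8806 1.0420 0.2619]
Step 5: x=[4.1335 10.0714 14.2165] v=[-1.6885 0.7667 0.4562]
Step 6: x=[3.8242 10.1510 14.3840] v=[-1.2374 0.3185 0.6699]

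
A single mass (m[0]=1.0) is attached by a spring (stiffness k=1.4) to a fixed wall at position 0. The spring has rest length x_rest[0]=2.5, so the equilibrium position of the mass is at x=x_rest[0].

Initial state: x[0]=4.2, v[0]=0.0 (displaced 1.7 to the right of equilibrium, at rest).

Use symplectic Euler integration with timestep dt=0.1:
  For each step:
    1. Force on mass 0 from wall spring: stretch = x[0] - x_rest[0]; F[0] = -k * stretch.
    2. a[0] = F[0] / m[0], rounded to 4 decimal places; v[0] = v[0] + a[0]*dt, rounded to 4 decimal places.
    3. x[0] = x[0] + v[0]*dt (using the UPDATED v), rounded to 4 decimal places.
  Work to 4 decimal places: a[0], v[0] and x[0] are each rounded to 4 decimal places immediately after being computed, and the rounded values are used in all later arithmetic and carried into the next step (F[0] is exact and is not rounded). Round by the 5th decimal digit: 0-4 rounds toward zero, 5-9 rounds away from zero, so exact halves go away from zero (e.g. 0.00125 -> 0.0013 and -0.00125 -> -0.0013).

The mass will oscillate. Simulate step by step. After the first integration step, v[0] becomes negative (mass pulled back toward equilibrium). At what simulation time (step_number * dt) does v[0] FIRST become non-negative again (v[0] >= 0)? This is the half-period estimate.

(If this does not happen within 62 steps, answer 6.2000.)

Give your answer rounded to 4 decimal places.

Answer: 2.7000

Derivation:
Step 0: x=[4.2000] v=[0.0000]
Step 1: x=[4.1762] v=[-0.2380]
Step 2: x=[4.1289] v=[-0.4727]
Step 3: x=[4.0588] v=[-0.7008]
Step 4: x=[3.9669] v=[-0.9190]
Step 5: x=[3.8545] v=[-1.1244]
Step 6: x=[3.7231] v=[-1.3140]
Step 7: x=[3.5746] v=[-1.4852]
Step 8: x=[3.4110] v=[-1.6356]
Step 9: x=[3.2347] v=[-1.7631]
Step 10: x=[3.0481] v=[-1.8660]
Step 11: x=[2.8538] v=[-1.9427]
Step 12: x=[2.6546] v=[-1.9922]
Step 13: x=[2.4532] v=[-2.0138]
Step 14: x=[2.2525] v=[-2.0073]
Step 15: x=[2.0552] v=[-1.9727]
Step 16: x=[1.8642] v=[-1.9104]
Step 17: x=[1.6821] v=[-1.8214]
Step 18: x=[1.5114] v=[-1.7069]
Step 19: x=[1.3546] v=[-1.5685]
Step 20: x=[1.2138] v=[-1.4081]
Step 21: x=[1.0910] v=[-1.2280]
Step 22: x=[0.9879] v=[-1.0307]
Step 23: x=[0.9060] v=[-0.8190]
Step 24: x=[0.8464] v=[-0.5958]
Step 25: x=[0.8100] v=[-0.3643]
Step 26: x=[0.7972] v=[-0.1277]
Step 27: x=[0.8083] v=[0.1107]
First v>=0 after going negative at step 27, time=2.7000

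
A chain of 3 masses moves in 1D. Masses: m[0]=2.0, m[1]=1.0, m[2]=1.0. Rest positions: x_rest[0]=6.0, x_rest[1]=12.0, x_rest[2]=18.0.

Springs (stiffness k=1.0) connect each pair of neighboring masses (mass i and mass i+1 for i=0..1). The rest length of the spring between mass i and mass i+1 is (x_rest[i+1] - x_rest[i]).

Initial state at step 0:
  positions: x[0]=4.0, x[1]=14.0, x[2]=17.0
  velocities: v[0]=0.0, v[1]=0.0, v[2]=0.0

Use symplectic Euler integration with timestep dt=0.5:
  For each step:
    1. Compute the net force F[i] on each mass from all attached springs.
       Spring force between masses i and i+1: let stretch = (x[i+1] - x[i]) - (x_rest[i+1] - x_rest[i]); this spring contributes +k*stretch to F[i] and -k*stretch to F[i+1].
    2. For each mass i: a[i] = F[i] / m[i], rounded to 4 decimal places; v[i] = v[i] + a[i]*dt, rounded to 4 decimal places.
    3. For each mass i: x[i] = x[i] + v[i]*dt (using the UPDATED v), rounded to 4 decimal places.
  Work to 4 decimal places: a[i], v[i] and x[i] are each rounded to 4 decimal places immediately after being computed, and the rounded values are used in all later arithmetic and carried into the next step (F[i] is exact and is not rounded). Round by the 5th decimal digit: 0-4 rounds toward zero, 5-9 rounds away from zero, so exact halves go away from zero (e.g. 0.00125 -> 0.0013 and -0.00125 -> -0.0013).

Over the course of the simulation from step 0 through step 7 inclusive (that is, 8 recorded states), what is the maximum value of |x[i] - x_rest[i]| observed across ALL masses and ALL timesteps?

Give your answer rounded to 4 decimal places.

Answer: 3.3828

Derivation:
Step 0: x=[4.0000 14.0000 17.0000] v=[0.0000 0.0000 0.0000]
Step 1: x=[4.5000 12.2500 17.7500] v=[1.0000 -3.5000 1.5000]
Step 2: x=[5.2188 9.9375 18.6250] v=[1.4375 -4.6250 1.7500]
Step 3: x=[5.7774 8.6172 18.8282] v=[1.1172 -2.6406 0.4063]
Step 4: x=[5.9410 9.1397 17.9786] v=[0.3272 1.0450 -1.6992]
Step 5: x=[5.7544 11.0723 16.4193] v=[-0.3732 3.8651 -3.1187]
Step 6: x=[5.4825 13.0122 15.0232] v=[-0.5438 3.8797 -2.7922]
Step 7: x=[5.4018 13.5724 14.6244] v=[-0.1614 1.1204 -0.7977]
Max displacement = 3.3828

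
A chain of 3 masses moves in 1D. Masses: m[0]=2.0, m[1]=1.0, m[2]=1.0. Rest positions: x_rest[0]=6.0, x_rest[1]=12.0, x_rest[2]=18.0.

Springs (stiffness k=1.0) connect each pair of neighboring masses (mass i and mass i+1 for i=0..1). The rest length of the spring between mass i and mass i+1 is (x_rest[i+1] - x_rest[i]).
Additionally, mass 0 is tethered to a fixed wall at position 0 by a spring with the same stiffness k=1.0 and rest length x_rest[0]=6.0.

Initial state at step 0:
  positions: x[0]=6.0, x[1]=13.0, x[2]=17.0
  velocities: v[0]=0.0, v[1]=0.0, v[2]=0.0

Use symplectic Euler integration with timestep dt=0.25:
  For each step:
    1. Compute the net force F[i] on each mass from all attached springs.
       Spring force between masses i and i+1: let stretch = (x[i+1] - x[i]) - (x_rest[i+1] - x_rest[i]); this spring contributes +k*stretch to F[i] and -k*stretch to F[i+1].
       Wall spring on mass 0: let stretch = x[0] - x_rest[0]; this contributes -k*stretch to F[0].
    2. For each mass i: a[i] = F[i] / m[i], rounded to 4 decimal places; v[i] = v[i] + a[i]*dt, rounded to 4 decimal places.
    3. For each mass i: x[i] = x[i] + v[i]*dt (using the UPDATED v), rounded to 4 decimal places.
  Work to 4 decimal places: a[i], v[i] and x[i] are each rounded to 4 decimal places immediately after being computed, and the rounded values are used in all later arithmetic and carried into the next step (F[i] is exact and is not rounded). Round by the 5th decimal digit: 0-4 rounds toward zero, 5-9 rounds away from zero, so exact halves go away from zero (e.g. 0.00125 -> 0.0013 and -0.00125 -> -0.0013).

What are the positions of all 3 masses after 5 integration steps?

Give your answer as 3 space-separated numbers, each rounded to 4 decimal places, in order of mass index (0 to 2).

Answer: 6.2358 11.1947 18.2787

Derivation:
Step 0: x=[6.0000 13.0000 17.0000] v=[0.0000 0.0000 0.0000]
Step 1: x=[6.0313 12.8125 17.1250] v=[0.1250 -0.7500 0.5000]
Step 2: x=[6.0860 12.4707 17.3555] v=[0.2188 -1.3672 0.9219]
Step 3: x=[6.1501 12.0352 17.6557] v=[0.2562 -1.7422 1.2007]
Step 4: x=[6.2059 11.5831 17.9796] v=[0.2231 -1.8084 1.2956]
Step 5: x=[6.2358 11.1947 18.2787] v=[0.1195 -1.5536 1.1965]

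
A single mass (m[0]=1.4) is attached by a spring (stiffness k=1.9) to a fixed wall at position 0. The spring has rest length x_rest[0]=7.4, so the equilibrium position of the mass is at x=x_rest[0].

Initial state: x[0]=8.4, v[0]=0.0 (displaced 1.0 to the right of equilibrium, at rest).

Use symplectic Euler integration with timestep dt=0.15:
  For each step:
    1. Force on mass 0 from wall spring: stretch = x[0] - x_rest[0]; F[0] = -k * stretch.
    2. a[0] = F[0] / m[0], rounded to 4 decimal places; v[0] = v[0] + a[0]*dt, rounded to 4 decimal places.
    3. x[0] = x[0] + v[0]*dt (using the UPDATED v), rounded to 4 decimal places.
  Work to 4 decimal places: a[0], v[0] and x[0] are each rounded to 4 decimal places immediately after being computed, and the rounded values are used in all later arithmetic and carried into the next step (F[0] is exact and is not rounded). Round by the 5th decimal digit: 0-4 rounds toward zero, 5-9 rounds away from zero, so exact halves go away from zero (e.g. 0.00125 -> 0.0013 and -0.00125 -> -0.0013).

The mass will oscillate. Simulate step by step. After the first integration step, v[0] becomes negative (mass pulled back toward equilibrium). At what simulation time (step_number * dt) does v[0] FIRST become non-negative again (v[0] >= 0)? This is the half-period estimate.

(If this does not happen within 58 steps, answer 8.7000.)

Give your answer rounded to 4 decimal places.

Step 0: x=[8.4000] v=[0.0000]
Step 1: x=[8.3695] v=[-0.2036]
Step 2: x=[8.3094] v=[-0.4010]
Step 3: x=[8.2215] v=[-0.5861]
Step 4: x=[8.1085] v=[-0.7533]
Step 5: x=[7.9739] v=[-0.8975]
Step 6: x=[7.8218] v=[-1.0143]
Step 7: x=[7.6568] v=[-1.1002]
Step 8: x=[7.4839] v=[-1.1525]
Step 9: x=[7.3085] v=[-1.1696]
Step 10: x=[7.1359] v=[-1.1510]
Step 11: x=[6.9713] v=[-1.0972]
Step 12: x=[6.8198] v=[-1.0099]
Step 13: x=[6.6860] v=[-0.8918]
Step 14: x=[6.5740] v=[-0.7465]
Step 15: x=[6.4872] v=[-0.5784]
Step 16: x=[6.4283] v=[-0.3926]
Step 17: x=[6.3991] v=[-0.1948]
Step 18: x=[6.4005] v=[0.0090]
First v>=0 after going negative at step 18, time=2.7000

Answer: 2.7000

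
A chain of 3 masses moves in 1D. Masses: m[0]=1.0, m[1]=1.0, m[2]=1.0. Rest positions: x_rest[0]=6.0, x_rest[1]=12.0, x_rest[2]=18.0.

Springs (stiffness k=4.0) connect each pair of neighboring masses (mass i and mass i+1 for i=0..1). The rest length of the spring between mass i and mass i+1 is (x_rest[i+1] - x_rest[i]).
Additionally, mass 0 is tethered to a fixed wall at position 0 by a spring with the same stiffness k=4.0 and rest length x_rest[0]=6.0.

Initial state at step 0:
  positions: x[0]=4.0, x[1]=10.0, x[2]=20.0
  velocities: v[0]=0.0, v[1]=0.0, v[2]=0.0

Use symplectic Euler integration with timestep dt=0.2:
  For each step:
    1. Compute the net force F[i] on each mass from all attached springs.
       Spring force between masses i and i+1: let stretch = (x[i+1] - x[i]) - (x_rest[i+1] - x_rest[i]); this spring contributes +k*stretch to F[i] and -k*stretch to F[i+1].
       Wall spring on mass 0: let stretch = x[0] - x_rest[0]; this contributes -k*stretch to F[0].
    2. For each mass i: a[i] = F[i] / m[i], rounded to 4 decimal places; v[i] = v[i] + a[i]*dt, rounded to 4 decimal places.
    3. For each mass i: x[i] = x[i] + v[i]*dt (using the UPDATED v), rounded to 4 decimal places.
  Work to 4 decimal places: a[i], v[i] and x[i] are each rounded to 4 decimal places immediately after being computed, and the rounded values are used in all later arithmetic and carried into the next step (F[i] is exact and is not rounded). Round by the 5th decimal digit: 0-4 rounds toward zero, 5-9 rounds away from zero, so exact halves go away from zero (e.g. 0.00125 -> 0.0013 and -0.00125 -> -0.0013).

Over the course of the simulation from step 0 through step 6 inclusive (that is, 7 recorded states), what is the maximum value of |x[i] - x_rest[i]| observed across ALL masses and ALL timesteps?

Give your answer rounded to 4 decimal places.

Step 0: x=[4.0000 10.0000 20.0000] v=[0.0000 0.0000 0.0000]
Step 1: x=[4.3200 10.6400 19.3600] v=[1.6000 3.2000 -3.2000]
Step 2: x=[4.9600 11.6640 18.2848] v=[3.2000 5.1200 -5.3760]
Step 3: x=[5.8790 12.6747 17.1103] v=[4.5952 5.0534 -5.8726]
Step 4: x=[6.9447 13.3078 16.1861] v=[5.3286 3.1653 -4.6211]
Step 5: x=[7.9174 13.3833 15.7614] v=[4.8633 0.3775 -2.1237]
Step 6: x=[8.4978 12.9648 15.9162] v=[2.9021 -2.0927 0.7738]
Max displacement = 2.4978

Answer: 2.4978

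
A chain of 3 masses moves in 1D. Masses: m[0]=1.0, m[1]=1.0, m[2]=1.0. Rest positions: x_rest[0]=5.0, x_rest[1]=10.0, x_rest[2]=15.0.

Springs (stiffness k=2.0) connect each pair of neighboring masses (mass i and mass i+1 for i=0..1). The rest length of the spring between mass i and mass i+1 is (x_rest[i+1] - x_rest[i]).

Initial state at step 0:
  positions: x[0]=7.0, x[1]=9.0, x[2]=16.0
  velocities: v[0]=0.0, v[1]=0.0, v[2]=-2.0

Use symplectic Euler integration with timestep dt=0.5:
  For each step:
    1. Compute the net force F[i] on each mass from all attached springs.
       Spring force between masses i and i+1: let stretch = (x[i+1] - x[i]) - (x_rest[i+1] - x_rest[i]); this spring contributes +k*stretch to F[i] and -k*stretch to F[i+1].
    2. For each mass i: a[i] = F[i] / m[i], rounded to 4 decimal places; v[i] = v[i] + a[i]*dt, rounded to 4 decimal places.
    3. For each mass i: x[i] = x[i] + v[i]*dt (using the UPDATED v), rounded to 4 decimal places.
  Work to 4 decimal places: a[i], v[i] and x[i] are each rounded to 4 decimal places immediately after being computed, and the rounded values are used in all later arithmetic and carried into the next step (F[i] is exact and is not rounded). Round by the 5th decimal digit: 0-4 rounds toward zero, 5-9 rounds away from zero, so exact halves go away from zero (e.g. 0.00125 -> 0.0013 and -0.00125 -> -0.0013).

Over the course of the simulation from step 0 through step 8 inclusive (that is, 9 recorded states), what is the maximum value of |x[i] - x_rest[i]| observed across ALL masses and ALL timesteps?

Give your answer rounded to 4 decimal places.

Answer: 3.0077

Derivation:
Step 0: x=[7.0000 9.0000 16.0000] v=[0.0000 0.0000 -2.0000]
Step 1: x=[5.5000 11.5000 14.0000] v=[-3.0000 5.0000 -4.0000]
Step 2: x=[4.5000 12.2500 13.2500] v=[-2.0000 1.5000 -1.5000]
Step 3: x=[4.8750 9.6250 14.5000] v=[0.7500 -5.2500 2.5000]
Step 4: x=[5.1250 7.0625 15.8125] v=[0.5000 -5.1250 2.6250]
Step 5: x=[3.8438 7.9063 15.2500] v=[-2.5625 1.6875 -1.1250]
Step 6: x=[2.0938 10.3907 13.5157] v=[-3.5000 4.9687 -3.4687]
Step 7: x=[1.9923 10.2891 12.7189] v=[-0.2031 -0.2032 -1.5937]
Step 8: x=[3.5392 7.2540 13.2072] v=[3.0937 -6.0702 0.9765]
Max displacement = 3.0077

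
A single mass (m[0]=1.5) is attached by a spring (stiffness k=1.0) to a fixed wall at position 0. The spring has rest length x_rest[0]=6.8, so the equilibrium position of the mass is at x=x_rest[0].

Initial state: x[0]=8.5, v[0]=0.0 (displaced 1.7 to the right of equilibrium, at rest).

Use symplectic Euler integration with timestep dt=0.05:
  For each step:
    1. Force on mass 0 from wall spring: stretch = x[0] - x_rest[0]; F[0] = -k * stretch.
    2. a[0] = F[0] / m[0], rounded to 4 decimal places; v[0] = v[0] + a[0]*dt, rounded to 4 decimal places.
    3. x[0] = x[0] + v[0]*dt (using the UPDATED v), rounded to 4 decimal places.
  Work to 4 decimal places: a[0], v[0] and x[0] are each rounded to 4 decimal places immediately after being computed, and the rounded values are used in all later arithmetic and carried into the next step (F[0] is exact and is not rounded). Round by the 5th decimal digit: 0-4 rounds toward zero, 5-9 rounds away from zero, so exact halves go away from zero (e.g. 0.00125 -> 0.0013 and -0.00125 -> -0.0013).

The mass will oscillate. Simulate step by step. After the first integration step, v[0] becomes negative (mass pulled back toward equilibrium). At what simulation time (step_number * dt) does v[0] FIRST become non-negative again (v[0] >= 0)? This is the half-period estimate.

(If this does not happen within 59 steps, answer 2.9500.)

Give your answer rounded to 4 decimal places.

Step 0: x=[8.5000] v=[0.0000]
Step 1: x=[8.4972] v=[-0.0567]
Step 2: x=[8.4915] v=[-0.1133]
Step 3: x=[8.4830] v=[-0.1697]
Step 4: x=[8.4717] v=[-0.2258]
Step 5: x=[8.4576] v=[-0.2815]
Step 6: x=[8.4408] v=[-0.3368]
Step 7: x=[8.4212] v=[-0.3915]
Step 8: x=[8.3989] v=[-0.4455]
Step 9: x=[8.3740] v=[-0.4988]
Step 10: x=[8.3464] v=[-0.5513]
Step 11: x=[8.3163] v=[-0.6028]
Step 12: x=[8.2836] v=[-0.6533]
Step 13: x=[8.2485] v=[-0.7028]
Step 14: x=[8.2109] v=[-0.7511]
Step 15: x=[8.1710] v=[-0.7981]
Step 16: x=[8.1288] v=[-0.8438]
Step 17: x=[8.0844] v=[-0.8881]
Step 18: x=[8.0379] v=[-0.9309]
Step 19: x=[7.9893] v=[-0.9722]
Step 20: x=[7.9387] v=[-1.0118]
Step 21: x=[7.8862] v=[-1.0498]
Step 22: x=[7.8319] v=[-1.0860]
Step 23: x=[7.7759] v=[-1.1204]
Step 24: x=[7.7183] v=[-1.1529]
Step 25: x=[7.6591] v=[-1.1835]
Step 26: x=[7.5985] v=[-1.2121]
Step 27: x=[7.5366] v=[-1.2387]
Step 28: x=[7.4734] v=[-1.2633]
Step 29: x=[7.4091] v=[-1.2857]
Step 30: x=[7.3438] v=[-1.3060]
Step 31: x=[7.2776] v=[-1.3241]
Step 32: x=[7.2106] v=[-1.3400]
Step 33: x=[7.1429] v=[-1.3537]
Step 34: x=[7.0746] v=[-1.3651]
Step 35: x=[7.0059] v=[-1.3743]
Step 36: x=[6.9368] v=[-1.3812]
Step 37: x=[6.8675] v=[-1.3858]
Step 38: x=[6.7981] v=[-1.3881]
Step 39: x=[6.7287] v=[-1.3880]
Step 40: x=[6.6594] v=[-1.3856]
Step 41: x=[6.5904] v=[-1.3809]
Step 42: x=[6.5217] v=[-1.3739]
Step 43: x=[6.4535] v=[-1.3646]
Step 44: x=[6.3858] v=[-1.3531]
Step 45: x=[6.3188] v=[-1.3393]
Step 46: x=[6.2526] v=[-1.3233]
Step 47: x=[6.1873] v=[-1.3051]
Step 48: x=[6.1231] v=[-1.2847]
Step 49: x=[6.0600] v=[-1.2621]
Step 50: x=[5.9981] v=[-1.2374]
Step 51: x=[5.9376] v=[-1.2107]
Step 52: x=[5.8785] v=[-1.1820]
Step 53: x=[5.8209] v=[-1.1513]
Step 54: x=[5.7650] v=[-1.1187]
Step 55: x=[5.7108] v=[-1.0842]
Step 56: x=[5.6584] v=[-1.0479]
Step 57: x=[5.6079] v=[-1.0098]
Step 58: x=[5.5594] v=[-0.9701]
Step 59: x=[5.5130] v=[-0.9287]
v[0] did not become non-negative within 59 steps; using fallback time=2.9500

Answer: 2.9500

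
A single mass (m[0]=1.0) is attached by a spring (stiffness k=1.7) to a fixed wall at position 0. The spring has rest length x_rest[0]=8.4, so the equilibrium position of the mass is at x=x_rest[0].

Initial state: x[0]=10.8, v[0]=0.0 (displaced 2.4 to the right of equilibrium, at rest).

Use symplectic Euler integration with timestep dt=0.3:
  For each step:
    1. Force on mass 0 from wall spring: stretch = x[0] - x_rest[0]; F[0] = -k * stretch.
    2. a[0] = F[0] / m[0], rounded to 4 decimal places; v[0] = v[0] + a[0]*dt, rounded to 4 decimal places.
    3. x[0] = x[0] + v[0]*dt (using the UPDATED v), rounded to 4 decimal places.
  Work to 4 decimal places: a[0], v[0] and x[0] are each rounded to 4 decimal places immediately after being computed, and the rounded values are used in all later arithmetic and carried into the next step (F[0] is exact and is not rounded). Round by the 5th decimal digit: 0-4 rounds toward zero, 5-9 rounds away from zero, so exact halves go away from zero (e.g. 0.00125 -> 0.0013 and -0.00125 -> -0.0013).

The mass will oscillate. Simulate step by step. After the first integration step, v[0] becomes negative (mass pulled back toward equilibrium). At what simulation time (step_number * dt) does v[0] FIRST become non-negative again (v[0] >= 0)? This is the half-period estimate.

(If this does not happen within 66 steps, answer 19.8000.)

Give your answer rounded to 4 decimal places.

Answer: 2.4000

Derivation:
Step 0: x=[10.8000] v=[0.0000]
Step 1: x=[10.4328] v=[-1.2240]
Step 2: x=[9.7546] v=[-2.2607]
Step 3: x=[8.8692] v=[-2.9515]
Step 4: x=[7.9120] v=[-3.1908]
Step 5: x=[7.0294] v=[-2.9419]
Step 6: x=[6.3565] v=[-2.2429]
Step 7: x=[5.9963] v=[-1.2007]
Step 8: x=[6.0039] v=[0.0252]
First v>=0 after going negative at step 8, time=2.4000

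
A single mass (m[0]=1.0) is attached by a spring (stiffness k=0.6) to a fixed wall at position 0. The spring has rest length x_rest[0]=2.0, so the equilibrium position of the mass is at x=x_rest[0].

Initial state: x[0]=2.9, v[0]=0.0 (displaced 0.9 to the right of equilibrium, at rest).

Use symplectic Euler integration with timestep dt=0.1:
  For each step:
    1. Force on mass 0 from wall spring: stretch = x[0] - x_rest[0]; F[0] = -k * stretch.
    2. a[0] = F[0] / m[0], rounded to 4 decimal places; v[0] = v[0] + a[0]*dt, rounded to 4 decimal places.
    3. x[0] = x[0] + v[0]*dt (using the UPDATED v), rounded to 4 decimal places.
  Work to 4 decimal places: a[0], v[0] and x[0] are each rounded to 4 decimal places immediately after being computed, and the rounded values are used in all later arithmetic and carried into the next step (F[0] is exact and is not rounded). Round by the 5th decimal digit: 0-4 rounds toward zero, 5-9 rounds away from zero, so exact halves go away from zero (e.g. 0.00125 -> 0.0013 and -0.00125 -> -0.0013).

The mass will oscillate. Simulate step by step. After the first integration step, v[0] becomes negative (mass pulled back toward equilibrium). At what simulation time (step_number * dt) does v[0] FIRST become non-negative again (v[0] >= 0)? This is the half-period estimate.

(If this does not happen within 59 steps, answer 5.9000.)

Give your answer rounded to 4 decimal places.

Step 0: x=[2.9000] v=[0.0000]
Step 1: x=[2.8946] v=[-0.0540]
Step 2: x=[2.8838] v=[-0.1077]
Step 3: x=[2.8677] v=[-0.1607]
Step 4: x=[2.8464] v=[-0.2128]
Step 5: x=[2.8200] v=[-0.2636]
Step 6: x=[2.7887] v=[-0.3128]
Step 7: x=[2.7527] v=[-0.3601]
Step 8: x=[2.7122] v=[-0.4053]
Step 9: x=[2.6674] v=[-0.4480]
Step 10: x=[2.6186] v=[-0.4880]
Step 11: x=[2.5661] v=[-0.5251]
Step 12: x=[2.5102] v=[-0.5591]
Step 13: x=[2.4512] v=[-0.5897]
Step 14: x=[2.3895] v=[-0.6168]
Step 15: x=[2.3255] v=[-0.6402]
Step 16: x=[2.2595] v=[-0.6597]
Step 17: x=[2.1920] v=[-0.6753]
Step 18: x=[2.1233] v=[-0.6868]
Step 19: x=[2.0539] v=[-0.6942]
Step 20: x=[1.9842] v=[-0.6974]
Step 21: x=[1.9146] v=[-0.6965]
Step 22: x=[1.8455] v=[-0.6914]
Step 23: x=[1.7773] v=[-0.6821]
Step 24: x=[1.7104] v=[-0.6687]
Step 25: x=[1.6453] v=[-0.6513]
Step 26: x=[1.5823] v=[-0.6300]
Step 27: x=[1.5218] v=[-0.6049]
Step 28: x=[1.4642] v=[-0.5762]
Step 29: x=[1.4098] v=[-0.5441]
Step 30: x=[1.3589] v=[-0.5087]
Step 31: x=[1.3119] v=[-0.4702]
Step 32: x=[1.2690] v=[-0.4289]
Step 33: x=[1.2305] v=[-0.3850]
Step 34: x=[1.1966] v=[-0.3388]
Step 35: x=[1.1675] v=[-0.2906]
Step 36: x=[1.1434] v=[-0.2407]
Step 37: x=[1.1245] v=[-0.1893]
Step 38: x=[1.1108] v=[-0.1368]
Step 39: x=[1.1025] v=[-0.0835]
Step 40: x=[1.0995] v=[-0.0297]
Step 41: x=[1.1019] v=[0.0243]
First v>=0 after going negative at step 41, time=4.1000

Answer: 4.1000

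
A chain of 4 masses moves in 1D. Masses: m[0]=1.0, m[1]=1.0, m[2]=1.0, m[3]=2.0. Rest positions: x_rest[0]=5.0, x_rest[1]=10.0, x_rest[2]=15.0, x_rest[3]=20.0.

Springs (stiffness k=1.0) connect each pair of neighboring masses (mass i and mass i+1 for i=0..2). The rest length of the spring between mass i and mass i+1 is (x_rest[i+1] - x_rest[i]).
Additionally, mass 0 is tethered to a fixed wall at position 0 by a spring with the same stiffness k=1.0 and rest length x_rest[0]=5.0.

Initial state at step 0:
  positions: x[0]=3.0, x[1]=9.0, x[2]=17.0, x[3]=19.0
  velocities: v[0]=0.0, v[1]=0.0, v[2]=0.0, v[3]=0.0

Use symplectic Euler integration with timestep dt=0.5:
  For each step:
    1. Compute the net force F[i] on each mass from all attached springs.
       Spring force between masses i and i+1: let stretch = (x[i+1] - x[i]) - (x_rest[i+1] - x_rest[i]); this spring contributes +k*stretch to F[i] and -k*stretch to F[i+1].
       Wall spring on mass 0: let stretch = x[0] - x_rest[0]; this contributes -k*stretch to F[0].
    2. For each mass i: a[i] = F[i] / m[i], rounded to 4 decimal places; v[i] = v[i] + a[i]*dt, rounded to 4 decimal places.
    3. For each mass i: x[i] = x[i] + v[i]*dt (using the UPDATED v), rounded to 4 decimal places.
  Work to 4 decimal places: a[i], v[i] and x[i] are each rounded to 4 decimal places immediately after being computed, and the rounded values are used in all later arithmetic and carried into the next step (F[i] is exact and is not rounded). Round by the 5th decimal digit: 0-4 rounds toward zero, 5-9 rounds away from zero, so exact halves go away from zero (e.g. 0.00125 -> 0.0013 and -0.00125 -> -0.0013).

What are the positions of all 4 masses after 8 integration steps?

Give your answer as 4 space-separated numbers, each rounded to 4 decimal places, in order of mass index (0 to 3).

Answer: 2.7856 10.7601 16.8713 19.0763

Derivation:
Step 0: x=[3.0000 9.0000 17.0000 19.0000] v=[0.0000 0.0000 0.0000 0.0000]
Step 1: x=[3.7500 9.5000 15.5000 19.3750] v=[1.5000 1.0000 -3.0000 0.7500]
Step 2: x=[5.0000 10.0625 13.4688 19.8907] v=[2.5000 1.1250 -4.0625 1.0313]
Step 3: x=[6.2657 10.2110 12.1915 20.2286] v=[2.5313 0.2969 -2.5547 0.6758]
Step 4: x=[6.9513 9.8683 12.4283 20.1869] v=[1.3711 -0.6855 0.4736 -0.0835]
Step 5: x=[6.6283 9.4363 13.9648 19.8003] v=[-0.6461 -0.8640 3.0729 -0.7732]
Step 6: x=[5.3502 9.4344 15.8280 19.3093] v=[-2.5563 -0.0038 3.7264 -0.9821]
Step 7: x=[3.7556 10.0099 16.9632 19.0081] v=[-3.1893 1.1509 2.2703 -0.6024]
Step 8: x=[2.7856 10.7601 16.8713 19.0763] v=[-1.9400 1.5004 -0.1839 0.1364]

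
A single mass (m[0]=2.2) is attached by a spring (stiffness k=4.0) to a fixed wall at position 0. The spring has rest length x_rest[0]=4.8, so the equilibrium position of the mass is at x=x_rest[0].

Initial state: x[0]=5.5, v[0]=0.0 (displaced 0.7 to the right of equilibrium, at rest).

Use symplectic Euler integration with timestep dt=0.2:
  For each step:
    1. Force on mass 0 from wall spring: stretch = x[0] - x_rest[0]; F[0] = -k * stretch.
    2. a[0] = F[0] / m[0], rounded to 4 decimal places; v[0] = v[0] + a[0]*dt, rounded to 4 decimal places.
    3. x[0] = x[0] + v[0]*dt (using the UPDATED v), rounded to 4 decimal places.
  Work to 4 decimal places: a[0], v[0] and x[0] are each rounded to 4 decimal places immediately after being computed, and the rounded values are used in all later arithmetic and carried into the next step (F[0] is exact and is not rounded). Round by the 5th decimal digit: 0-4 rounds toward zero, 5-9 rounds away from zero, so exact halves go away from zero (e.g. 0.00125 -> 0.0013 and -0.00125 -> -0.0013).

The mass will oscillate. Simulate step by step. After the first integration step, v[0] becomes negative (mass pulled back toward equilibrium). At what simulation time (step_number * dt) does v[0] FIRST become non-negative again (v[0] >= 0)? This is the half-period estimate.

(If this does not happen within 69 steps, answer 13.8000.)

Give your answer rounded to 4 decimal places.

Step 0: x=[5.5000] v=[0.0000]
Step 1: x=[5.4491] v=[-0.2545]
Step 2: x=[5.3510] v=[-0.4905]
Step 3: x=[5.2128] v=[-0.6909]
Step 4: x=[5.0446] v=[-0.8410]
Step 5: x=[4.8586] v=[-0.9299]
Step 6: x=[4.6684] v=[-0.9512]
Step 7: x=[4.4877] v=[-0.9033]
Step 8: x=[4.3298] v=[-0.7897]
Step 9: x=[4.2061] v=[-0.6187]
Step 10: x=[4.1256] v=[-0.4027]
Step 11: x=[4.0941] v=[-0.1575]
Step 12: x=[4.1139] v=[0.0992]
First v>=0 after going negative at step 12, time=2.4000

Answer: 2.4000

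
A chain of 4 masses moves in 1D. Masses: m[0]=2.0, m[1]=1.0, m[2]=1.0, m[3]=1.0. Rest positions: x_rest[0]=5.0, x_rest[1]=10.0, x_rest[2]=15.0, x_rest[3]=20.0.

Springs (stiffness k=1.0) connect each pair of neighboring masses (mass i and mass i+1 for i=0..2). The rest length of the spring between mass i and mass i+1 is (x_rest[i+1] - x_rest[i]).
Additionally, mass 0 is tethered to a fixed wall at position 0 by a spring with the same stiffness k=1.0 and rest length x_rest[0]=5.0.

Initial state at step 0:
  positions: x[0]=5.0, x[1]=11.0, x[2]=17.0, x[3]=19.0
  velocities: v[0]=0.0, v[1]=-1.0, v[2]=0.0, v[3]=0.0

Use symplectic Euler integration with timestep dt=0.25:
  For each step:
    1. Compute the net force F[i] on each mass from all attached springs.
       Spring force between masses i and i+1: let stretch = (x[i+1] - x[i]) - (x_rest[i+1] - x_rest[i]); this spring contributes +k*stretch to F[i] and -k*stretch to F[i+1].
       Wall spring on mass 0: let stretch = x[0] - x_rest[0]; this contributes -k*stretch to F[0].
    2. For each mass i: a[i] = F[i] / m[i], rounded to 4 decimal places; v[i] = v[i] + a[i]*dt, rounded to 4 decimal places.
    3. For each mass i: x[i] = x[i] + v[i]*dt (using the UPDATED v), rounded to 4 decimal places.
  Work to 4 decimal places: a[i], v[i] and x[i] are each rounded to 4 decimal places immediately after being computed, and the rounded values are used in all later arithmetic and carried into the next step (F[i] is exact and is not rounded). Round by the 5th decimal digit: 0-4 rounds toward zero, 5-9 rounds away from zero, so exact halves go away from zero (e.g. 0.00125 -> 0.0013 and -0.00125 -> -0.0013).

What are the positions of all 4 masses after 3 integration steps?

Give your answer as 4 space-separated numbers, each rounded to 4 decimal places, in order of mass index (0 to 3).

Answer: 5.1477 10.3056 15.6484 19.9918

Derivation:
Step 0: x=[5.0000 11.0000 17.0000 19.0000] v=[0.0000 -1.0000 0.0000 0.0000]
Step 1: x=[5.0313 10.7500 16.7500 19.1875] v=[0.1250 -1.0000 -1.0000 0.7500]
Step 2: x=[5.0840 10.5176 16.2774 19.5352] v=[0.2109 -0.9297 -1.8906 1.3906]
Step 3: x=[5.1477 10.3056 15.6484 19.9918] v=[0.2546 -0.8482 -2.5161 1.8262]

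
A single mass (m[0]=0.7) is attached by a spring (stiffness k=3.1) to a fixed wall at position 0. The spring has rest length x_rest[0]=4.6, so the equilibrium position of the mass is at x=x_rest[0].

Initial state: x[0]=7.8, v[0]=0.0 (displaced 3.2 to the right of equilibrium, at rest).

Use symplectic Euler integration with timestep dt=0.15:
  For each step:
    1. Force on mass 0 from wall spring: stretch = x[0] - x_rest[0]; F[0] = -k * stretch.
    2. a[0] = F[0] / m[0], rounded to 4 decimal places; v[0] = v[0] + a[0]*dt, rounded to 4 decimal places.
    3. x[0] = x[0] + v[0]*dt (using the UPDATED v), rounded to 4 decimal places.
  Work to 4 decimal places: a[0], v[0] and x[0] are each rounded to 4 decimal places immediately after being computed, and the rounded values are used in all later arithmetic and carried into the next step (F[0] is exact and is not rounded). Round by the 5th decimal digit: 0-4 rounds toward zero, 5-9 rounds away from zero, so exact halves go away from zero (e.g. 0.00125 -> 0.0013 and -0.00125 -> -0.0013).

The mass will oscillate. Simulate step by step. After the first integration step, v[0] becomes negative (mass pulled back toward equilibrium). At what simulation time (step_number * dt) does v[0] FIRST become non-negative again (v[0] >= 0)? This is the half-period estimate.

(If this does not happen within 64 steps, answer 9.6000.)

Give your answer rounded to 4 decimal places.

Step 0: x=[7.8000] v=[0.0000]
Step 1: x=[7.4811] v=[-2.1257]
Step 2: x=[6.8752] v=[-4.0396]
Step 3: x=[6.0426] v=[-5.5510]
Step 4: x=[5.0662] v=[-6.5093]
Step 5: x=[4.0434] v=[-6.8190]
Step 6: x=[3.0760] v=[-6.4493]
Step 7: x=[2.2605] v=[-5.4369]
Step 8: x=[1.6781] v=[-3.8828]
Step 9: x=[1.3868] v=[-1.9418]
Step 10: x=[1.4157] v=[0.1927]
First v>=0 after going negative at step 10, time=1.5000

Answer: 1.5000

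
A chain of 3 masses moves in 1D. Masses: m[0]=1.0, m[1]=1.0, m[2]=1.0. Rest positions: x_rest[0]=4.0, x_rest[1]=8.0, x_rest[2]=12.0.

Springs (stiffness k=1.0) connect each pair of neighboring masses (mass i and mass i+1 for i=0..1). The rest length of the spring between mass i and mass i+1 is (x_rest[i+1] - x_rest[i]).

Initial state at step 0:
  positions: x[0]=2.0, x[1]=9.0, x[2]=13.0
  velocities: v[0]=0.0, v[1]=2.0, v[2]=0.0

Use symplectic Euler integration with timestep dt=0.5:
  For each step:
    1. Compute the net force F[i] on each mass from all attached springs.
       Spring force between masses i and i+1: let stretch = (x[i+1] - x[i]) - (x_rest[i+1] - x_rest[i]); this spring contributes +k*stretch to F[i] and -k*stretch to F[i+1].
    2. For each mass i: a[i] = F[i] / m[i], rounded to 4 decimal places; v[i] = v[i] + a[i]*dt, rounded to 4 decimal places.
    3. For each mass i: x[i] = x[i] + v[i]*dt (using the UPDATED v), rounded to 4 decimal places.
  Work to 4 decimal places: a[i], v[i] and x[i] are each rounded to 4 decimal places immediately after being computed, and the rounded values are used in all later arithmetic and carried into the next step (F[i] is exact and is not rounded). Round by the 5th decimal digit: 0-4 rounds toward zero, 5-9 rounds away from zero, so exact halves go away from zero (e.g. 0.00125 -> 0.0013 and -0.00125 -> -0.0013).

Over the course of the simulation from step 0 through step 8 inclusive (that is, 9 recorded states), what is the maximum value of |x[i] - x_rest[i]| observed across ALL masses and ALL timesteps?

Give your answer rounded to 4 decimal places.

Step 0: x=[2.0000 9.0000 13.0000] v=[0.0000 2.0000 0.0000]
Step 1: x=[2.7500 9.2500 13.0000] v=[1.5000 0.5000 0.0000]
Step 2: x=[4.1250 8.8125 13.0625] v=[2.7500 -0.8750 0.1250]
Step 3: x=[5.6719 8.2656 13.0625] v=[3.0938 -1.0938 0.0000]
Step 4: x=[6.8673 8.2695 12.8633] v=[2.3907 0.0078 -0.3985]
Step 5: x=[7.4132 9.0713 12.5156] v=[1.0918 1.6036 -0.6954]
Step 6: x=[7.3736 10.3197 12.3068] v=[-0.0792 2.4967 -0.4176]
Step 7: x=[7.0705 11.3283 12.6013] v=[-0.6062 2.0172 0.5889]
Step 8: x=[6.8319 11.5907 13.5775] v=[-0.4773 0.5248 1.9524]
Max displacement = 3.5907

Answer: 3.5907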